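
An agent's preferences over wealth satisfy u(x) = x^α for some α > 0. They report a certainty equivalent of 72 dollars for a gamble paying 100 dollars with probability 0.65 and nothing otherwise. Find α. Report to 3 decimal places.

α ≈ 1.311

The lottery's expected utility is 0.65·u(100) + 0.35·u(0) = 0.65·100^α (since u(0) = 0 for α > 0).
Indifference: 72^α = 0.65·100^α, so (72/100)^α = 0.65.
Taking logs: α·ln(72/100) = ln(0.65), so α = -0.430783 / -0.328504 ≈ 1.311.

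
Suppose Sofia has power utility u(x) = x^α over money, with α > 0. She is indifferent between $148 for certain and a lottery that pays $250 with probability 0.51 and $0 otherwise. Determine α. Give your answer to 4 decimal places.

α ≈ 1.2844

EU(lottery) = 0.51·250^α + 0.49·0 = 0.51·250^α.
Indifference: 148^α = 0.51·250^α, so (148/250)^α = 0.51.
Taking logs: α·ln(148/250) = ln(0.51), so α = -0.6733446 / -0.5242486 ≈ 1.2844.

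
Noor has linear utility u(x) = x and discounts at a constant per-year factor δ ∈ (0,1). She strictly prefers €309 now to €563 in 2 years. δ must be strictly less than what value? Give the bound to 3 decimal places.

δ < 0.741

Under u(x) = x this choice says 309 > δ^2·563.
Dividing by 563: δ^2 < 0.54885. Both sides are positive, so the square root keeps the direction.
δ < (309/563)^(1/2) ≈ 0.741.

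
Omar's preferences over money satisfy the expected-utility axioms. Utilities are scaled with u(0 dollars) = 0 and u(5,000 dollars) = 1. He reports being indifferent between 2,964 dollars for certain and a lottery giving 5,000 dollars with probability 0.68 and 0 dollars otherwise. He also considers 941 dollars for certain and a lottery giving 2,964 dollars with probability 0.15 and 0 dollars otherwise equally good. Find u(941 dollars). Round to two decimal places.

The first gamble pins u(2,964 dollars): it must equal 0.68·1 + 0.32·0 = 0.68.
Chaining: u(941 dollars) = 0.15·0.68 + 0.85·0.00 = 0.1020.

0.10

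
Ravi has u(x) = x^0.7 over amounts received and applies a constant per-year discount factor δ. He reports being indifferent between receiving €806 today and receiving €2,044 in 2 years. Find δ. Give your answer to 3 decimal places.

δ ≈ 0.722

Indifference means u(806) = δ^2 · u(2044), so δ^2 = u(806)/u(2044).
Since u(x) = x^0.7, δ^2 = (806/2044)^0.7 = 0.39432^0.7 = 0.52131.
Taking the square root: δ = 0.52131^(1/2) ≈ 0.722.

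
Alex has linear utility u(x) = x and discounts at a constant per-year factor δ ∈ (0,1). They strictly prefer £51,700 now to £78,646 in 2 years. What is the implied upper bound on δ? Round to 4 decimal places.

Under u(x) = x this choice says 51700 > δ^2·78646.
Hence δ^2 < 51700/78646 = 0.65738, and x ↦ x^(1/2) is increasing on (0,∞).
δ < 0.65738^(1/2) = 0.8108.

δ < 0.8108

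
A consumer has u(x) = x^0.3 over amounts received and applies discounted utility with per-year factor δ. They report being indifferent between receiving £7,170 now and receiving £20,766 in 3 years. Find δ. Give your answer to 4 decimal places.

The payoff in 3 years is discounted by δ^3, so u(7170) = δ^3·u(20766) and δ^3 = u(7170)/u(20766).
Since u(x) = x^0.3, δ^3 = (7170/20766)^0.3 = 0.34528^0.3 = 0.72686.
Hence δ = (0.72686)^(1/3) = 0.899118.

δ ≈ 0.8991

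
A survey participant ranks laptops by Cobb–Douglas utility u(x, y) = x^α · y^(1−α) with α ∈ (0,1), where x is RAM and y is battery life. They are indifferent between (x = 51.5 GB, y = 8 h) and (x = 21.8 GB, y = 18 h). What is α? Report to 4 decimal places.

α ≈ 0.4854

The Cobb–Douglas utilities coincide, so 51.5^α·8^(1−α) = 21.8^α·18^(1−α).
Taking logs: α·ln 51.5 + (1−α)·ln 8 = α·ln 21.8 + (1−α)·ln 18, i.e. α·0.8596718 = (1−α)·0.8109302.
Thus α·(1.6706020) = 0.8109302, so α = 0.8109302/1.6706020 ≈ 0.4854.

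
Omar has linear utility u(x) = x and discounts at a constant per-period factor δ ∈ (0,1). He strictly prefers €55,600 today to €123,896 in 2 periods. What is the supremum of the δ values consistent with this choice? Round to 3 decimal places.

δ < 0.670

Comparing present values: 55600 > δ^2·123896.
Dividing by 123896: δ^2 < 0.44876. Both sides are positive, so the square root keeps the direction.
δ < (55600/123896)^(1/2) ≈ 0.670.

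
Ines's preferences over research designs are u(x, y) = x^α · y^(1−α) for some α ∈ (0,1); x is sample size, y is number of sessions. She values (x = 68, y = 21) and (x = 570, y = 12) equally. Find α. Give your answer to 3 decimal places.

α ≈ 0.208

The Cobb–Douglas utilities coincide, so 68^α·21^(1−α) = 570^α·12^(1−α).
(68/570)^α = (12/21)^(1−α); take logs: α·ln(68/570) = (1−α)·ln(12/21), i.e. α·-2.126129 = (1−α)·-0.559616.
So α/(1−α) = (-0.559616)/(-2.126129) = 0.263209, and α = 0.263209/1.263209 ≈ 0.208.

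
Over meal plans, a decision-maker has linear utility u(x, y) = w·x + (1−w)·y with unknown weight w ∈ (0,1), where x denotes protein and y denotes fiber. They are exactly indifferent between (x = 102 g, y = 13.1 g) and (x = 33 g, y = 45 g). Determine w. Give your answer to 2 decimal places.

Equating utilities: w·102 + (1−w)·13.1 = w·33 + (1−w)·45.
Rearranging, 69·w − 31.9·(1−w) = 0.
The marginal rate of substitution is 31.9/69, so w = 31.9/(69+31.9) = 0.32.

w = 0.32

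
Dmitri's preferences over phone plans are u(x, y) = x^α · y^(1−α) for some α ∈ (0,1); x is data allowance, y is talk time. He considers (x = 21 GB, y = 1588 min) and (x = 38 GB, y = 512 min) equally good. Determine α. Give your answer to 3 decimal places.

α ≈ 0.656

Indifference: 21^α · 1588^(1−α) = 38^α · 512^(1−α).
Rearrange to (21/38)^α = (512/1588)^(1−α) and take logs: α·-0.593064 = (1−α)·-1.131906.
Thus α·(-1.724970) = -1.131906, so α = -1.131906/-1.724970 ≈ 0.656.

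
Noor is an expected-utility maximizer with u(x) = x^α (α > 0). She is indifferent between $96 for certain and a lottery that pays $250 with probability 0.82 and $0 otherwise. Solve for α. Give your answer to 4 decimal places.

The lottery's expected utility is 0.82·u(250) + 0.18·u(0) = 0.82·250^α (since u(0) = 0 for α > 0).
Equating: 96^α = 0.82·250^α, i.e. 0.3840^α = 0.82.
Take logs: α = ln 0.82 / ln(96/250) ≈ 0.207343.

α ≈ 0.2073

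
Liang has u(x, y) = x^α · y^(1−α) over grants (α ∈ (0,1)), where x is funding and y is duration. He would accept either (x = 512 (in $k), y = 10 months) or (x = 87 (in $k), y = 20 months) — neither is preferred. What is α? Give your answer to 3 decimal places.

α ≈ 0.281

Indifference: 512^α · 10^(1−α) = 87^α · 20^(1−α).
(512/87)^α = (20/10)^(1−α); take logs: α·ln(512/87) = (1−α)·ln(20/10), i.e. α·1.772417 = (1−α)·0.693147.
With A = 1.772417 and B = 0.693147: α·A = (1−α)·B, so α = B/(A+B) = 0.693147/2.465564 ≈ 0.281.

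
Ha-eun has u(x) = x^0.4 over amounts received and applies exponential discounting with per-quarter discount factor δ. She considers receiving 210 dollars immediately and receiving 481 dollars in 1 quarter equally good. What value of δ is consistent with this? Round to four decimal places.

δ ≈ 0.7178

Equating discounted utilities: u(210) = δ·u(481) ⇒ δ = u(210)/u(481).
With u(x) = x^0.4: δ = 210^0.4/481^0.4 = (210/481)^0.4 = 0.71784.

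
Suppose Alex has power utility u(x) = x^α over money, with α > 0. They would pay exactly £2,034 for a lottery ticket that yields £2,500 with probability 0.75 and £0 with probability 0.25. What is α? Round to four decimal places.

EU(lottery) = 0.75·2500^α + 0.25·0 = 0.75·2500^α.
Indifference: 2034^α = 0.75·2500^α, so (2034/2500)^α = 0.75.
Taking logs: α·ln(2034/2500) = ln(0.75), so α = -0.2876821 / -0.2062864 ≈ 1.3946.

α ≈ 1.3946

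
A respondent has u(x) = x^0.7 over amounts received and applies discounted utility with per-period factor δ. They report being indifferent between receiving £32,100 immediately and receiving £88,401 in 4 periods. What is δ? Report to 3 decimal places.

δ ≈ 0.838

Equating discounted utilities: u(32100) = δ^4·u(88401) ⇒ δ^4 = u(32100)/u(88401).
Since u(x) = x^0.7, δ^4 = (32100/88401)^0.7 = 0.36312^0.7 = 0.49208.
So δ = 0.49208^(1/4) ≈ 0.838.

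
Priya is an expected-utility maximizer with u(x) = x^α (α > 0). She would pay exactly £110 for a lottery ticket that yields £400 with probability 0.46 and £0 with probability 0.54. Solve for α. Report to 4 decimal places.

The lottery's expected utility is 0.46·u(400) + 0.54·u(0) = 0.46·400^α (since u(0) = 0 for α > 0).
Setting u(110) equal to that: 110^α = 0.46·400^α ⇒ (110/400)^α = 0.46.
α = ln(0.46) / ln(110/400) = -0.7765288/-1.2909842 ≈ 0.6015.

α ≈ 0.6015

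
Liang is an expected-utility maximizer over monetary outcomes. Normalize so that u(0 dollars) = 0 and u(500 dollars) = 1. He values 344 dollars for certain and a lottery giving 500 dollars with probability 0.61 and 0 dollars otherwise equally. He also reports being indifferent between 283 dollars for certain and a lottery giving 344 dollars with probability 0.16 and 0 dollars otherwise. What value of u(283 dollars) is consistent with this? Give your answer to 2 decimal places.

From the first indifference, u(344 dollars) = 0.61·u(500 dollars) + 0.39·u(0 dollars) = 0.61·1 + 0.39·0 = 0.61.
Then u(283 dollars) = 0.16·u(344 dollars) + 0.84·u(0 dollars) = 0.16·0.61 + 0.84·0.00 = 0.0976.

0.10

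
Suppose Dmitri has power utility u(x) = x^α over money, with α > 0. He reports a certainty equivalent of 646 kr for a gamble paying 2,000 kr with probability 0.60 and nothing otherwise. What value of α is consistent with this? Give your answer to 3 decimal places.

α ≈ 0.452

EU(lottery) = 0.60·2000^α + 0.40·0 = 0.60·2000^α.
Indifference: 646^α = 0.60·2000^α, so (646/2000)^α = 0.60.
Take logs: α = ln 0.60 / ln(646/2000) ≈ 0.45202.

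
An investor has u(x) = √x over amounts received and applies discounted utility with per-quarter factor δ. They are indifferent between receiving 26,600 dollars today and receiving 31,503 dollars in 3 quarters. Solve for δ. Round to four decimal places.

The payoff in 3 quarters is discounted by δ^3, so u(26600) = δ^3·u(31503) and δ^3 = u(26600)/u(31503).
Since u(x) = √x, δ^3 = √(26600/31503) = 0.91889.
Taking the cube root: δ = 0.91889^(1/3) ≈ 0.9722.

δ ≈ 0.9722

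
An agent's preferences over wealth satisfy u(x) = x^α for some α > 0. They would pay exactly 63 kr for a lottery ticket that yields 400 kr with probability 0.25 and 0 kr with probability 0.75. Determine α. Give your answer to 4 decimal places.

The lottery's expected utility is 0.25·u(400) + 0.75·u(0) = 0.25·400^α (since u(0) = 0 for α > 0).
Setting u(63) equal to that: 63^α = 0.25·400^α ⇒ (63/400)^α = 0.25.
Taking logs: α·ln(63/400) = ln(0.25), so α = -1.3862944 / -1.8483298 ≈ 0.7500.

α ≈ 0.7500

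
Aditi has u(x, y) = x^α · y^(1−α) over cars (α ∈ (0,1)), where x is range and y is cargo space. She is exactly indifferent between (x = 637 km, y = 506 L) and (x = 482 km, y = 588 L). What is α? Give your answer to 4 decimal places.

α ≈ 0.3501

Indifference: 637^α · 506^(1−α) = 482^α · 588^(1−α).
(637/482)^α = (588/506)^(1−α); take logs: α·ln(637/482) = (1−α)·ln(588/506), i.e. α·0.2788255 = (1−α)·0.1501903.
With A = 0.2788255 and B = 0.1501903: α·A = (1−α)·B, so α = B/(A+B) = 0.1501903/0.4290158 ≈ 0.3501.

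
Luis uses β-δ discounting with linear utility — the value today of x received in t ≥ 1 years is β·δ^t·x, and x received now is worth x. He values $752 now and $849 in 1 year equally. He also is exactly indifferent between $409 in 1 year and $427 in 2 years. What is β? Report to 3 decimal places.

From the later pair, β·δ^1·409 = β·δ^2·427; dividing through, δ = 409/427 = 0.95785.
Now use the now-vs-future pair: 752 = β·δ·849 gives β = 752/(0.95785·849) ≈ 0.925.

β ≈ 0.925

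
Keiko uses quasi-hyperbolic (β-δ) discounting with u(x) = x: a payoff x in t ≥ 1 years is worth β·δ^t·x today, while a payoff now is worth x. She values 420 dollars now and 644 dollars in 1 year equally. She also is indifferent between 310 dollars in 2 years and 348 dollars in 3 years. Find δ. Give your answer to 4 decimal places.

δ ≈ 0.8908

Both payoffs in the second observation are in the future, so β drops out: δ^2·310 = δ^3·348 ⇒ δ = 310/348 = 0.89080.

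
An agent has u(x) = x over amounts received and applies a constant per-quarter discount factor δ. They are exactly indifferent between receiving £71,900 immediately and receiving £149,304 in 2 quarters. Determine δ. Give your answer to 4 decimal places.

δ ≈ 0.6940

Equating discounted utilities: u(71900) = δ^2·u(149304) ⇒ δ^2 = u(71900)/u(149304).
With u(x) = x: δ^2 = 71900/149304 = 0.48157.
Taking the square root: δ = 0.48157^(1/2) ≈ 0.6940.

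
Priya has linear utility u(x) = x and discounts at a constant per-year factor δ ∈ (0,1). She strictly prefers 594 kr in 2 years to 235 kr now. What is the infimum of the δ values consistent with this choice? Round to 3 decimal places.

Under u(x) = x this choice says 235 < δ^2·594.
Dividing by 594: δ^2 > 0.39562. Both sides are positive, so the square root keeps the direction.
δ > 0.39562^(1/2) = 0.629.

δ > 0.629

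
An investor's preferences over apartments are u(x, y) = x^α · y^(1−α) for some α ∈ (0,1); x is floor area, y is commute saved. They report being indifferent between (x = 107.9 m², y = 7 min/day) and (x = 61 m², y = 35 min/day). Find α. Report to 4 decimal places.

The Cobb–Douglas utilities coincide, so 107.9^α·7^(1−α) = 61^α·35^(1−α).
Rearrange to (107.9/61)^α = (35/7)^(1−α) and take logs: α·0.5703310 = (1−α)·1.6094379.
Thus α·(2.1797689) = 1.6094379, so α = 1.6094379/2.1797689 ≈ 0.7384.

α ≈ 0.7384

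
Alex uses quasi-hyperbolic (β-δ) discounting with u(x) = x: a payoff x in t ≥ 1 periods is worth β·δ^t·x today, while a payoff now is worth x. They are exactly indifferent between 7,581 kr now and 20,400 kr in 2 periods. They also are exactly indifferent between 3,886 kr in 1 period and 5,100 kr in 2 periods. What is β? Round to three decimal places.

β ≈ 0.640

Both payoffs in the second observation are in the future, so β drops out: δ^1·3886 = δ^2·5100 ⇒ δ = 3886/5100 = 0.76196.
Substituting δ into 7581 = β·δ^2·20400: β = 7581/(11843.918) ≈ 0.640.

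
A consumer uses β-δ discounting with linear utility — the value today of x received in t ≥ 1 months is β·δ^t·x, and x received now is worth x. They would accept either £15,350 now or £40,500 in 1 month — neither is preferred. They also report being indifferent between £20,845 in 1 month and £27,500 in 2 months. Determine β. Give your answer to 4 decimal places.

β ≈ 0.5000

Both payoffs in the second observation are in the future, so β drops out: δ^1·20845 = δ^2·27500 ⇒ δ = 20845/27500 = 0.75800.
The first indifference: 15350 = β·δ·40500, so β = 15350/(δ·40500) = 15350/(0.75800·40500) ≈ 0.5000.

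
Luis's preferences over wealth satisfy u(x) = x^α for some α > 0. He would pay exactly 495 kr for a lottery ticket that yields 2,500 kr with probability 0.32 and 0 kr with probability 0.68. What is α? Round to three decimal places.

Since u(0) = 0, the lottery's EU is 0.32·2500^α.
Indifference: 495^α = 0.32·2500^α, so (495/2500)^α = 0.32.
Taking logs: α·ln(495/2500) = ln(0.32), so α = -1.139434 / -1.619488 ≈ 0.704.

α ≈ 0.704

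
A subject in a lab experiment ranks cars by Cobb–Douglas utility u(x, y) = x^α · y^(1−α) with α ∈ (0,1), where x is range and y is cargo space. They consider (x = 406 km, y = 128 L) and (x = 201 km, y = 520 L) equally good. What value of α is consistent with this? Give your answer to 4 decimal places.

α ≈ 0.6660

Indifference: 406^α · 128^(1−α) = 201^α · 520^(1−α).
Taking logs: α·ln 406 + (1−α)·ln 128 = α·ln 201 + (1−α)·ln 520, i.e. α·0.7030483 = (1−α)·1.4017985.
With A = 0.7030483 and B = 1.4017985: α·A = (1−α)·B, so α = B/(A+B) = 1.4017985/2.1048468 ≈ 0.6660.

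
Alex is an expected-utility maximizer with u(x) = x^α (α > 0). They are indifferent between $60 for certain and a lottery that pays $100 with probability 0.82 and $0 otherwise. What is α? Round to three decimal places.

α ≈ 0.388

EU(lottery) = 0.82·100^α + 0.18·0 = 0.82·100^α.
Indifference: 60^α = 0.82·100^α, so (60/100)^α = 0.82.
Take logs: α = ln 0.82 / ln(60/100) ≈ 0.38849.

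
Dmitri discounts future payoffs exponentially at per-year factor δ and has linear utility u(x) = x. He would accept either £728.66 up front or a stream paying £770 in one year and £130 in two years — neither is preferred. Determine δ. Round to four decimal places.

Equating present values: 728.66 = 770δ + 130δ².
Rearranged: 130δ² + 770δ − 728.66 = 0.
By the quadratic formula (taking the positive root), δ = (−770 + √971803.20) / 260 ≈ 0.8300.

δ ≈ 0.8300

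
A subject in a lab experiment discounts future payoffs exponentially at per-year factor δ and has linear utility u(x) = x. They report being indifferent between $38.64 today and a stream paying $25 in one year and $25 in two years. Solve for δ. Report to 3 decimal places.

δ ≈ 0.840

Present value of the stream is 25·δ + 25·δ². Indifference gives 25δ + 25δ² = 38.64.
Rearranged: 25δ² + 25δ − 38.64 = 0.
δ = (−25 + √(25² + 4·25·38.64)) / (2·25) = (−25 + √4489.00) / 50 ≈ 0.840.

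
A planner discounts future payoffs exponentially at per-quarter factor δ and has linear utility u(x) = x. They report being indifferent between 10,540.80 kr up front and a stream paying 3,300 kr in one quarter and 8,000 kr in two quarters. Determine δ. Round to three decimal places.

Equating present values: 10540.80 = 3300δ + 8000δ².
Rearranged: 8000δ² + 3300δ − 10540.80 = 0.
By the quadratic formula (taking the positive root), δ = (−3300 + √348195600.00) / 16000 ≈ 0.960.

δ ≈ 0.960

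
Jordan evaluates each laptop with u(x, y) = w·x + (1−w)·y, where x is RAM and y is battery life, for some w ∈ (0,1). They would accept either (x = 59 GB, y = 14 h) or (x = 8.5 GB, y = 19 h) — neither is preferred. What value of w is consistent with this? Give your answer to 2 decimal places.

u(59,14) = u(8.5,19) means w·59 + (1−w)·14 = w·8.5 + (1−w)·19.
Rearranging, 50.5·w − 5·(1−w) = 0.
Hence w = 5/(50.5+5) = 5/55.5 = 0.09.

w = 0.09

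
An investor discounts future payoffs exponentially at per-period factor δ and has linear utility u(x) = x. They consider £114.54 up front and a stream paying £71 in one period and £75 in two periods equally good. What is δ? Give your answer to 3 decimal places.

δ ≈ 0.850

Equating present values: 114.54 = 71δ + 75δ².
That is, 75δ² + 71δ − 114.54 = 0, a quadratic in δ.
δ = (−71 + √(71² + 4·75·114.54)) / (2·75) = (−71 + √39403.00) / 150 ≈ 0.850.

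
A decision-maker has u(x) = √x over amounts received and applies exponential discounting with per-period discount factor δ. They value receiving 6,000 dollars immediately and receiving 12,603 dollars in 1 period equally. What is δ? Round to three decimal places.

Equating discounted utilities: u(6000) = δ·u(12603) ⇒ δ = u(6000)/u(12603).
With u(x) = √x: δ = √6000/√12603 = √(6000/12603) = 0.68998.

δ ≈ 0.690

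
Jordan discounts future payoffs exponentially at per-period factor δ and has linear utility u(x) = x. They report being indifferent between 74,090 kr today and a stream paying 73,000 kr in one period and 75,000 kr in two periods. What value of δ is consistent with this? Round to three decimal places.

Equating present values: 74090 = 73000δ + 75000δ².
Rearranged: 75000δ² + 73000δ − 74090 = 0.
δ = (−73000 + √(73000² + 4·75000·74090)) / (2·75000) = (−73000 + √27556000000.00) / 150000 ≈ 0.620.

δ ≈ 0.620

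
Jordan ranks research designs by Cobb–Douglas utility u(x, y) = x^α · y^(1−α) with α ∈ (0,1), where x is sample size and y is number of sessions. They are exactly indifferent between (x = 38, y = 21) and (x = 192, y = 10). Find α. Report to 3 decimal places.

α ≈ 0.314

The Cobb–Douglas utilities coincide, so 38^α·21^(1−α) = 192^α·10^(1−α).
Taking logs: α·ln 38 + (1−α)·ln 21 = α·ln 192 + (1−α)·ln 10, i.e. α·-1.619909 = (1−α)·-0.741937.
With A = -1.619909 and B = -0.741937: α·A = (1−α)·B, so α = B/(A+B) = -0.741937/-2.361846 ≈ 0.314.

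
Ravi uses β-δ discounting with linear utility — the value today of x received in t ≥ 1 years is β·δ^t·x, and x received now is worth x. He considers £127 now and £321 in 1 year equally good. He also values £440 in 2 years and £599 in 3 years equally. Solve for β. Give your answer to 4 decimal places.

β ≈ 0.5386

From the later pair, β·δ^2·440 = β·δ^3·599; dividing through, δ = 440/599 = 0.73456.
Now use the now-vs-future pair: 127 = β·δ·321 gives β = 127/(0.73456·321) ≈ 0.5386.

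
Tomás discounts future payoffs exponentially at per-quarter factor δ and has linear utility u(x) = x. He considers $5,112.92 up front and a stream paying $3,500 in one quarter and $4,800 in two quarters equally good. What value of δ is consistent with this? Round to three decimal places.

δ ≈ 0.730

The stream is worth 3500δ + 4800δ² today, so 3500δ + 4800δ² = 5112.92.
Rearranged: 4800δ² + 3500δ − 5112.92 = 0.
δ = (−3500 + √(3500² + 4·4800·5112.92)) / (2·4800) = (−3500 + √110418064.00) / 9600 ≈ 0.730.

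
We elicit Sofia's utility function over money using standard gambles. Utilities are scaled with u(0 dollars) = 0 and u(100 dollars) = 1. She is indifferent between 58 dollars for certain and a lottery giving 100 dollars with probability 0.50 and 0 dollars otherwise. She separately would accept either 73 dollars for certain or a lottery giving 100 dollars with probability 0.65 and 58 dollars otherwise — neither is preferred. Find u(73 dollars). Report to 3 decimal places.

0.825

First, u(58 dollars) = 0.50·u(100 dollars) + 0.50·u(0 dollars) = 0.50.
Then u(73 dollars) = 0.65·u(100 dollars) + 0.35·u(58 dollars) = 0.65·1.00 + 0.35·0.50 = 0.8250.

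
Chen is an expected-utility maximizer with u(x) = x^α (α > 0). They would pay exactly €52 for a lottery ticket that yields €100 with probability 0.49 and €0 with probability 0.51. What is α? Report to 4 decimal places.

The lottery's expected utility is 0.49·u(100) + 0.51·u(0) = 0.49·100^α (since u(0) = 0 for α > 0).
Setting u(52) equal to that: 52^α = 0.49·100^α ⇒ (52/100)^α = 0.49.
Taking logs: α·ln(52/100) = ln(0.49), so α = -0.7133499 / -0.6539265 ≈ 1.0909.

α ≈ 1.0909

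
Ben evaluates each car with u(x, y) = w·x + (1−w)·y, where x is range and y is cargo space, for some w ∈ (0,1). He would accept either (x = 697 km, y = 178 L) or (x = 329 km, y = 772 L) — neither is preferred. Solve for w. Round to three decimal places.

w = 0.617

Indifference: w·697 + (1−w)·178 = w·329 + (1−w)·772.
Collecting terms: w·368 = (1−w)·594.
So w/(1−w) = 594/368 = 1.6141, giving w = 594/(368+594) = 0.617.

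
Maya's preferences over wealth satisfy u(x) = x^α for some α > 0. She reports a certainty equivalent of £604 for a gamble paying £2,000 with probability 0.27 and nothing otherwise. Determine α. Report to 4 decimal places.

α ≈ 1.0935

Since u(0) = 0, the lottery's EU is 0.27·2000^α.
Indifference: 604^α = 0.27·2000^α, so (604/2000)^α = 0.27.
α = ln(0.27) / ln(604/2000) = -1.3093333/-1.1973283 ≈ 1.0935.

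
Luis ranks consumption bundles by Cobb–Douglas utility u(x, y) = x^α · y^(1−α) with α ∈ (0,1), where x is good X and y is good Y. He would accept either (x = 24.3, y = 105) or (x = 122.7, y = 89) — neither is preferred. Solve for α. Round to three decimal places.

The Cobb–Douglas utilities coincide, so 24.3^α·105^(1−α) = 122.7^α·89^(1−α).
Taking logs: α·ln 24.3 + (1−α)·ln 105 = α·ln 122.7 + (1−α)·ln 89, i.e. α·-1.619266 = (1−α)·-0.165324.
With A = -1.619266 and B = -0.165324: α·A = (1−α)·B, so α = B/(A+B) = -0.165324/-1.784590 ≈ 0.093.

α ≈ 0.093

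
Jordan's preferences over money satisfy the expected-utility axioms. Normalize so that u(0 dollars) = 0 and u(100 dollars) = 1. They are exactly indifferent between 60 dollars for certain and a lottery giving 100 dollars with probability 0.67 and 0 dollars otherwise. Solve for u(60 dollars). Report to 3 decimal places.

0.670

The indifference gives u(60 dollars) = 0.67·u(100 dollars) + 0.33·u(0 dollars) = 0.67·1 + 0.33·0 = 0.67.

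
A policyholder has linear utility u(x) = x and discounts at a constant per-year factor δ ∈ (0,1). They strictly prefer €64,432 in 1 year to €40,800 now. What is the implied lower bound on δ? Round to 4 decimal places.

The preference means 40800 < δ·64432.
Dividing through by 64432 gives δ > 0.63323.

δ > 0.6332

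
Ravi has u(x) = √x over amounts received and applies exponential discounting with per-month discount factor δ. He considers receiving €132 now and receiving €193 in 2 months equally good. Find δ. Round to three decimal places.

δ ≈ 0.909

Equating discounted utilities: u(132) = δ^2·u(193) ⇒ δ^2 = u(132)/u(193).
Since u(x) = √x, δ^2 = √(132/193) = 0.82701.
Hence δ = (0.82701)^(1/2) = 0.90940.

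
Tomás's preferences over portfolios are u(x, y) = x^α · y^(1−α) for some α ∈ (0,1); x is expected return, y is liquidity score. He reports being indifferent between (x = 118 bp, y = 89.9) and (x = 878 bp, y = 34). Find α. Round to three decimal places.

α ≈ 0.326

The Cobb–Douglas utilities coincide, so 118^α·89.9^(1−α) = 878^α·34^(1−α).
Taking logs: α·ln 118 + (1−α)·ln 89.9 = α·ln 878 + (1−α)·ln 34, i.e. α·-2.006962 = (1−α)·-0.972337.
Thus α·(-2.979299) = -0.972337, so α = -0.972337/-2.979299 ≈ 0.326.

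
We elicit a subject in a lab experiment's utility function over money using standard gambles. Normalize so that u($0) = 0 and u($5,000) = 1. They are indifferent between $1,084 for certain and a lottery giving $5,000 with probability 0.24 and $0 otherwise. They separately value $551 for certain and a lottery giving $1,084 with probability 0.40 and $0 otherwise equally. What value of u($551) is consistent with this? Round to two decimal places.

The first gamble pins u($1,084): it must equal 0.24·1 + 0.76·0 = 0.24.
The second indifference gives u($551) = 0.40·u($1,084) + 0.60·u($0) = 0.40·0.24 + 0.60·0.00 = 0.0960.

0.10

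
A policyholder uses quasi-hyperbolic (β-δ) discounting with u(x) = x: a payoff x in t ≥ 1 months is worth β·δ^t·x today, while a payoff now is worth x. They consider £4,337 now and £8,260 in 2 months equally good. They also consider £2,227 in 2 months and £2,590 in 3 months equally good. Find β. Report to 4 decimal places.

β ≈ 0.7102

Both payoffs in the second observation are in the future, so β drops out: δ^2·2227 = δ^3·2590 ⇒ δ = 2227/2590 = 0.85985.
The first indifference: 4337 = β·δ^2·8260, so β = 4337/(δ^2·8260) = 4337/(0.73933·8260) ≈ 0.7102.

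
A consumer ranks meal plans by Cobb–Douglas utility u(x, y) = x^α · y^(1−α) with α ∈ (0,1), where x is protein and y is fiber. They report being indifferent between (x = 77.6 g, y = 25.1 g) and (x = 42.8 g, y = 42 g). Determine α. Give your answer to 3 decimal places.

α ≈ 0.464

Set the two utilities equal: 77.6^α·25.1^(1−α) = 42.8^α·42^(1−α).
(77.6/42.8)^α = (42/25.1)^(1−α); take logs: α·ln(77.6/42.8) = (1−α)·ln(42/25.1), i.e. α·0.595029 = (1−α)·0.514802.
Thus α·(1.109831) = 0.514802, so α = 0.514802/1.109831 ≈ 0.464.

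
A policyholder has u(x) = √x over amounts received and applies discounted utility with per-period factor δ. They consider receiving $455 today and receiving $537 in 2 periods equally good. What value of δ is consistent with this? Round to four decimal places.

Indifference means u(455) = δ^2 · u(537), so δ^2 = u(455)/u(537).
With u(x) = √x: δ^2 = √455/√537 = √(455/537) = 0.92049.
Taking the square root: δ = 0.92049^(1/2) ≈ 0.9594.

δ ≈ 0.9594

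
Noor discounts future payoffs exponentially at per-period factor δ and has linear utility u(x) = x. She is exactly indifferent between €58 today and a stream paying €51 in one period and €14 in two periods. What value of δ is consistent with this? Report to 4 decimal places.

Present value of the stream is 51·δ + 14·δ². Indifference gives 51δ + 14δ² = 58.
That is, 14δ² + 51δ − 58 = 0, a quadratic in δ.
By the quadratic formula (taking the positive root), δ = (−51 + √5849.00) / 28 ≈ 0.9100.

δ ≈ 0.9100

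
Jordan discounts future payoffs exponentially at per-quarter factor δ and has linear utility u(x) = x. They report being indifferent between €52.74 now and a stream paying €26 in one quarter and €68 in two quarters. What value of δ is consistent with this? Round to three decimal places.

The stream is worth 26δ + 68δ² today, so 26δ + 68δ² = 52.74.
That is, 68δ² + 26δ − 52.74 = 0, a quadratic in δ.
By the quadratic formula (taking the positive root), δ = (−26 + √15021.28) / 136 ≈ 0.710.

δ ≈ 0.710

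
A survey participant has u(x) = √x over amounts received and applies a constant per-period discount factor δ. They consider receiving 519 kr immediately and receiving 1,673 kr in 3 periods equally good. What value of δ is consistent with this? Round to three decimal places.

δ ≈ 0.823

Equating discounted utilities: u(519) = δ^3·u(1673) ⇒ δ^3 = u(519)/u(1673).
Since u(x) = √x, δ^3 = √(519/1673) = 0.55698.
Hence δ = (0.55698)^(1/3) = 0.82277.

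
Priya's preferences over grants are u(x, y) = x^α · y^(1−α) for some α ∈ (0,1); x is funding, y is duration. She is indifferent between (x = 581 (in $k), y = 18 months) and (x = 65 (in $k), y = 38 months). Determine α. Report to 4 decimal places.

α ≈ 0.2544

The Cobb–Douglas utilities coincide, so 581^α·18^(1−α) = 65^α·38^(1−α).
Taking logs: α·ln 581 + (1−α)·ln 18 = α·ln 65 + (1−α)·ln 38, i.e. α·2.1903635 = (1−α)·0.7472144.
Thus α·(2.9375779) = 0.7472144, so α = 0.7472144/2.9375779 ≈ 0.2544.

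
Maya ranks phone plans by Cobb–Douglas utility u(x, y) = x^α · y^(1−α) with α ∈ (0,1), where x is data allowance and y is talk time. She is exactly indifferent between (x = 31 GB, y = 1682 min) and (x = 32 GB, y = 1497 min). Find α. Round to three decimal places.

α ≈ 0.786

The Cobb–Douglas utilities coincide, so 31^α·1682^(1−α) = 32^α·1497^(1−α).
(31/32)^α = (1497/1682)^(1−α); take logs: α·ln(31/32) = (1−α)·ln(1497/1682), i.e. α·-0.031749 = (1−α)·-0.116520.
Thus α·(-0.148269) = -0.116520, so α = -0.116520/-0.148269 ≈ 0.786.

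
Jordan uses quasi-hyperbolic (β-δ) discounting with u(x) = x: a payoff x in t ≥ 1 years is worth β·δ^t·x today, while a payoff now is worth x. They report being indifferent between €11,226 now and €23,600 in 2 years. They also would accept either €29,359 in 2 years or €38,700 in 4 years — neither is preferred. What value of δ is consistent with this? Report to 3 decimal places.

δ ≈ 0.871

Both payoffs in the second observation are in the future, so β drops out: δ^2·29359 = δ^4·38700 ⇒ δ^2 = 29359/38700 = 0.75863, so δ = 0.87099.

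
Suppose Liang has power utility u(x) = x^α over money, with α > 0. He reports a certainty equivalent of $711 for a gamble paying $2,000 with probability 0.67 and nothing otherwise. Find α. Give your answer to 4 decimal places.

Since u(0) = 0, the lottery's EU is 0.67·2000^α.
Indifference: 711^α = 0.67·2000^α, so (711/2000)^α = 0.67.
α = ln(0.67) / ln(711/2000) = -0.4004776/-1.0342300 ≈ 0.3872.

α ≈ 0.3872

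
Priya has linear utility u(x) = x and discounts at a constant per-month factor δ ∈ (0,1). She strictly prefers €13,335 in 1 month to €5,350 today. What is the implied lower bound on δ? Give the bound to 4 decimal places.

δ > 0.4012

Comparing present values: 5350 < δ·13335.
So δ > 5350/13335 = 0.40120.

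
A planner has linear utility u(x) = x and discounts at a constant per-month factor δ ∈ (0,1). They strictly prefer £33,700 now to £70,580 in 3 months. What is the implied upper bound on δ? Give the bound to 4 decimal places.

δ < 0.7816

The preference means 33700 > δ^3·70580.
Dividing by 70580: δ^3 < 0.47747. Both sides are positive, so the cube root keeps the direction.
δ < 0.47747^(1/3) = 0.7816.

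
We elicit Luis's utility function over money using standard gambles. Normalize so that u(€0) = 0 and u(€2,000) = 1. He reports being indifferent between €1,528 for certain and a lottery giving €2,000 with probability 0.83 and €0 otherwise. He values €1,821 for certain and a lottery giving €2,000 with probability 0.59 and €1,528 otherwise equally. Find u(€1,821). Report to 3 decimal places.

0.930

From the first indifference, u(€1,528) = 0.83·u(€2,000) + 0.17·u(€0) = 0.83·1 + 0.17·0 = 0.83.
Chaining: u(€1,821) = 0.59·1.00 + 0.41·0.83 = 0.9303.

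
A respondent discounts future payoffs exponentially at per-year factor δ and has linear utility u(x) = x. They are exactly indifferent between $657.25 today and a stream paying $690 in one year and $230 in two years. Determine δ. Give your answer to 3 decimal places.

δ ≈ 0.760

Present value of the stream is 690·δ + 230·δ². Indifference gives 690δ + 230δ² = 657.25.
So 230δ² + 690δ − 657.25 = 0.
By the quadratic formula (taking the positive root), δ = (−690 + √1080770.00) / 460 ≈ 0.760.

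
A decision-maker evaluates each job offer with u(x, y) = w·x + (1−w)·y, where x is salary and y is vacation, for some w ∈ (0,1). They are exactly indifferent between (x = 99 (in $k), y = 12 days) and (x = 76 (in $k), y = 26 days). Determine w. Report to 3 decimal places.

Indifference: w·99 + (1−w)·12 = w·76 + (1−w)·26.
Collecting terms: w·23 = (1−w)·14.
The marginal rate of substitution is 14/23, so w = 14/(23+14) = 0.378.

w = 0.378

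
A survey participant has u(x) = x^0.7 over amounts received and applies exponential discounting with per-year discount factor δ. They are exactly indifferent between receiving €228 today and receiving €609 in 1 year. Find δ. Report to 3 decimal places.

Indifference means u(228) = δ · u(609), so δ = u(228)/u(609).
Since u(x) = x^0.7, δ = (228/609)^0.7 = 0.37438^0.7 = 0.50272.

δ ≈ 0.503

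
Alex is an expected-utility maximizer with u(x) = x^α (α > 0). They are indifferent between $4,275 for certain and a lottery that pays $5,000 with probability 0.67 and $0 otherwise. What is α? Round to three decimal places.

EU(lottery) = 0.67·5000^α + 0.33·0 = 0.67·5000^α.
Indifference: 4275^α = 0.67·5000^α, so (4275/5000)^α = 0.67.
Take logs: α = ln 0.67 / ln(4275/5000) ≈ 2.55645.

α ≈ 2.556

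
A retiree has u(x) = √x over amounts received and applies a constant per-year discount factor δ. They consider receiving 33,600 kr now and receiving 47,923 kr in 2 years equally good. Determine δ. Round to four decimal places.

δ ≈ 0.9151

The payoff in 2 years is discounted by δ^2, so u(33600) = δ^2·u(47923) and δ^2 = u(33600)/u(47923).
Since u(x) = √x, δ^2 = √(33600/47923) = 0.83733.
So δ = 0.83733^(1/2) ≈ 0.9151.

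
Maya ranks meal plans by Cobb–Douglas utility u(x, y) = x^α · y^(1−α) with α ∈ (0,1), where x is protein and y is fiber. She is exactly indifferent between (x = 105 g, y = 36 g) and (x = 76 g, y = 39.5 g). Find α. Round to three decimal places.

Set the two utilities equal: 105^α·36^(1−α) = 76^α·39.5^(1−α).
(105/76)^α = (39.5/36)^(1−α); take logs: α·ln(105/76) = (1−α)·ln(39.5/36), i.e. α·0.323227 = (1−α)·0.092782.
Thus α·(0.416009) = 0.092782, so α = 0.092782/0.416009 ≈ 0.223.

α ≈ 0.223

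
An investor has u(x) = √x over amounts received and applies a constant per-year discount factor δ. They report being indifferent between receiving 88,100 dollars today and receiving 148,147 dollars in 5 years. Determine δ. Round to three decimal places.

δ ≈ 0.949

Indifference means u(88100) = δ^5 · u(148147), so δ^5 = u(88100)/u(148147).
Since u(x) = √x, δ^5 = √(88100/148147) = 0.77115.
So δ = 0.77115^(1/5) ≈ 0.949.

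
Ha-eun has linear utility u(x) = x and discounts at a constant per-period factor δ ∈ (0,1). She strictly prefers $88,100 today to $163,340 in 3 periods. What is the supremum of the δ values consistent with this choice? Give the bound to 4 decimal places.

Comparing present values: 88100 > δ^3·163340.
Hence δ^3 < 88100/163340 = 0.53937, and x ↦ x^(1/3) is increasing on (0,∞).
δ < 0.53937^(1/3) = 0.8140.

δ < 0.8140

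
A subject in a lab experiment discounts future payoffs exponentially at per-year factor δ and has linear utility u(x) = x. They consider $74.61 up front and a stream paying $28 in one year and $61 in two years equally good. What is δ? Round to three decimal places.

δ ≈ 0.900

The stream is worth 28δ + 61δ² today, so 28δ + 61δ² = 74.61.
Rearranged: 61δ² + 28δ − 74.61 = 0.
By the quadratic formula (taking the positive root), δ = (−28 + √18988.84) / 122 ≈ 0.900.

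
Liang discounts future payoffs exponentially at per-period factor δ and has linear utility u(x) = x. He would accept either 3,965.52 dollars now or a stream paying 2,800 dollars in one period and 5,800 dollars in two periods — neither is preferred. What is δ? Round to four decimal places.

The stream is worth 2800δ + 5800δ² today, so 2800δ + 5800δ² = 3965.52.
Rearranged: 5800δ² + 2800δ − 3965.52 = 0.
The positive root is δ = [−2800 + √(2800² + 4·5800·3965.52)] / (2·5800) = (−2800 + 9992.000)/11600 ≈ 0.6200.

δ ≈ 0.6200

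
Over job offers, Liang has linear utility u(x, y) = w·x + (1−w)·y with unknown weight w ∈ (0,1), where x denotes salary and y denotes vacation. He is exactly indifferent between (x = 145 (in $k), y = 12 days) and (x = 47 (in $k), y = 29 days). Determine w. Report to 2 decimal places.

w = 0.15

u(145,12) = u(47,29) means w·145 + (1−w)·12 = w·47 + (1−w)·29.
Collecting terms: w·98 = (1−w)·17.
So w/(1−w) = 17/98 = 0.1735, giving w = 17/(98+17) = 0.15.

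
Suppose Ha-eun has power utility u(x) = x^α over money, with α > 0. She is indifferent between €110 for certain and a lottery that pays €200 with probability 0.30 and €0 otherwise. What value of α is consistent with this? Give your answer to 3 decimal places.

α ≈ 2.014

The lottery's expected utility is 0.30·u(200) + 0.70·u(0) = 0.30·200^α (since u(0) = 0 for α > 0).
Equating: 110^α = 0.30·200^α, i.e. 0.5500^α = 0.30.
Taking logs: α·ln(110/200) = ln(0.30), so α = -1.203973 / -0.597837 ≈ 2.014.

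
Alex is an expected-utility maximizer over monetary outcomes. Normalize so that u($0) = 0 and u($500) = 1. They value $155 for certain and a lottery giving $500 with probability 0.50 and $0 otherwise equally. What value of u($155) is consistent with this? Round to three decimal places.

By the standard-gamble method, u($155) is just the indifference probability on the best outcome: 0.50.

0.500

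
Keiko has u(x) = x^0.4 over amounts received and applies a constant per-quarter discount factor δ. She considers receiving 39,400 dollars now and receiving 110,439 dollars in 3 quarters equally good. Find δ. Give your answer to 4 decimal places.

Equating discounted utilities: u(39400) = δ^3·u(110439) ⇒ δ^3 = u(39400)/u(110439).
With u(x) = x^0.4: δ^3 = 39400^0.4/110439^0.4 = (39400/110439)^0.4 = 0.66214.
Hence δ = (0.66214)^(1/3) = 0.871599.

δ ≈ 0.8716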